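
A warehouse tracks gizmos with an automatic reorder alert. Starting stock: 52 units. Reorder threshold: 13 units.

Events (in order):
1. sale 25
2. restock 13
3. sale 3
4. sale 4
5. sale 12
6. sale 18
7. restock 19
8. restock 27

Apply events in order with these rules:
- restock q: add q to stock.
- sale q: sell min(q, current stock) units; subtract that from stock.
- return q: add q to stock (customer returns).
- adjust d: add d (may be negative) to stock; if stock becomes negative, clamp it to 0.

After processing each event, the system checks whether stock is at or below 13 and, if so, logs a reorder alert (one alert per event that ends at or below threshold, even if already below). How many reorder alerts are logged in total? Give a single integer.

Processing events:
Start: stock = 52
  Event 1 (sale 25): sell min(25,52)=25. stock: 52 - 25 = 27. total_sold = 25
  Event 2 (restock 13): 27 + 13 = 40
  Event 3 (sale 3): sell min(3,40)=3. stock: 40 - 3 = 37. total_sold = 28
  Event 4 (sale 4): sell min(4,37)=4. stock: 37 - 4 = 33. total_sold = 32
  Event 5 (sale 12): sell min(12,33)=12. stock: 33 - 12 = 21. total_sold = 44
  Event 6 (sale 18): sell min(18,21)=18. stock: 21 - 18 = 3. total_sold = 62
  Event 7 (restock 19): 3 + 19 = 22
  Event 8 (restock 27): 22 + 27 = 49
Final: stock = 49, total_sold = 62

Checking against threshold 13:
  After event 1: stock=27 > 13
  After event 2: stock=40 > 13
  After event 3: stock=37 > 13
  After event 4: stock=33 > 13
  After event 5: stock=21 > 13
  After event 6: stock=3 <= 13 -> ALERT
  After event 7: stock=22 > 13
  After event 8: stock=49 > 13
Alert events: [6]. Count = 1

Answer: 1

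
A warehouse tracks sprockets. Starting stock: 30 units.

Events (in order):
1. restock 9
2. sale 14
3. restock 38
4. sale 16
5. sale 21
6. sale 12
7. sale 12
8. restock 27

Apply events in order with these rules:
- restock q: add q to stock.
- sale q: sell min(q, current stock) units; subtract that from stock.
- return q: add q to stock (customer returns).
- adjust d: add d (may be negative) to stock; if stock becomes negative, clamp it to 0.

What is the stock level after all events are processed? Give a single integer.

Answer: 29

Derivation:
Processing events:
Start: stock = 30
  Event 1 (restock 9): 30 + 9 = 39
  Event 2 (sale 14): sell min(14,39)=14. stock: 39 - 14 = 25. total_sold = 14
  Event 3 (restock 38): 25 + 38 = 63
  Event 4 (sale 16): sell min(16,63)=16. stock: 63 - 16 = 47. total_sold = 30
  Event 5 (sale 21): sell min(21,47)=21. stock: 47 - 21 = 26. total_sold = 51
  Event 6 (sale 12): sell min(12,26)=12. stock: 26 - 12 = 14. total_sold = 63
  Event 7 (sale 12): sell min(12,14)=12. stock: 14 - 12 = 2. total_sold = 75
  Event 8 (restock 27): 2 + 27 = 29
Final: stock = 29, total_sold = 75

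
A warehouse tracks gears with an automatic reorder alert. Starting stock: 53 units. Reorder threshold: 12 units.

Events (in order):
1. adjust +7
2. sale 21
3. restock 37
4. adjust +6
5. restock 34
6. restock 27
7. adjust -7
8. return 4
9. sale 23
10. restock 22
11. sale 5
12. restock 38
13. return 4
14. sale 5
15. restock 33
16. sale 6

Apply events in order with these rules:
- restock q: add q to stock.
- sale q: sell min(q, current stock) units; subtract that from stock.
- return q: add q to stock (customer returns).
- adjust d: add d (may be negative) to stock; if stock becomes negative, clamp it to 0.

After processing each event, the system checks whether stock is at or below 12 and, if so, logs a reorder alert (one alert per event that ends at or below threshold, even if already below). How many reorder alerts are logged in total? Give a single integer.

Answer: 0

Derivation:
Processing events:
Start: stock = 53
  Event 1 (adjust +7): 53 + 7 = 60
  Event 2 (sale 21): sell min(21,60)=21. stock: 60 - 21 = 39. total_sold = 21
  Event 3 (restock 37): 39 + 37 = 76
  Event 4 (adjust +6): 76 + 6 = 82
  Event 5 (restock 34): 82 + 34 = 116
  Event 6 (restock 27): 116 + 27 = 143
  Event 7 (adjust -7): 143 + -7 = 136
  Event 8 (return 4): 136 + 4 = 140
  Event 9 (sale 23): sell min(23,140)=23. stock: 140 - 23 = 117. total_sold = 44
  Event 10 (restock 22): 117 + 22 = 139
  Event 11 (sale 5): sell min(5,139)=5. stock: 139 - 5 = 134. total_sold = 49
  Event 12 (restock 38): 134 + 38 = 172
  Event 13 (return 4): 172 + 4 = 176
  Event 14 (sale 5): sell min(5,176)=5. stock: 176 - 5 = 171. total_sold = 54
  Event 15 (restock 33): 171 + 33 = 204
  Event 16 (sale 6): sell min(6,204)=6. stock: 204 - 6 = 198. total_sold = 60
Final: stock = 198, total_sold = 60

Checking against threshold 12:
  After event 1: stock=60 > 12
  After event 2: stock=39 > 12
  After event 3: stock=76 > 12
  After event 4: stock=82 > 12
  After event 5: stock=116 > 12
  After event 6: stock=143 > 12
  After event 7: stock=136 > 12
  After event 8: stock=140 > 12
  After event 9: stock=117 > 12
  After event 10: stock=139 > 12
  After event 11: stock=134 > 12
  After event 12: stock=172 > 12
  After event 13: stock=176 > 12
  After event 14: stock=171 > 12
  After event 15: stock=204 > 12
  After event 16: stock=198 > 12
Alert events: []. Count = 0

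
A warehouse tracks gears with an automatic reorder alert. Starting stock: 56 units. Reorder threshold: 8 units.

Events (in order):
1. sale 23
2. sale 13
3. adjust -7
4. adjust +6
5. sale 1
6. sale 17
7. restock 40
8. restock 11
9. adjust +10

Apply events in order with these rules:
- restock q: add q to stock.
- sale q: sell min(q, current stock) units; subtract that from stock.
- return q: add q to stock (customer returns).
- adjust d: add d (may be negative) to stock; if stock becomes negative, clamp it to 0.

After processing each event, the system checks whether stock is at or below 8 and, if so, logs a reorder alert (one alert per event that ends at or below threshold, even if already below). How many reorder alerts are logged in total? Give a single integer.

Processing events:
Start: stock = 56
  Event 1 (sale 23): sell min(23,56)=23. stock: 56 - 23 = 33. total_sold = 23
  Event 2 (sale 13): sell min(13,33)=13. stock: 33 - 13 = 20. total_sold = 36
  Event 3 (adjust -7): 20 + -7 = 13
  Event 4 (adjust +6): 13 + 6 = 19
  Event 5 (sale 1): sell min(1,19)=1. stock: 19 - 1 = 18. total_sold = 37
  Event 6 (sale 17): sell min(17,18)=17. stock: 18 - 17 = 1. total_sold = 54
  Event 7 (restock 40): 1 + 40 = 41
  Event 8 (restock 11): 41 + 11 = 52
  Event 9 (adjust +10): 52 + 10 = 62
Final: stock = 62, total_sold = 54

Checking against threshold 8:
  After event 1: stock=33 > 8
  After event 2: stock=20 > 8
  After event 3: stock=13 > 8
  After event 4: stock=19 > 8
  After event 5: stock=18 > 8
  After event 6: stock=1 <= 8 -> ALERT
  After event 7: stock=41 > 8
  After event 8: stock=52 > 8
  After event 9: stock=62 > 8
Alert events: [6]. Count = 1

Answer: 1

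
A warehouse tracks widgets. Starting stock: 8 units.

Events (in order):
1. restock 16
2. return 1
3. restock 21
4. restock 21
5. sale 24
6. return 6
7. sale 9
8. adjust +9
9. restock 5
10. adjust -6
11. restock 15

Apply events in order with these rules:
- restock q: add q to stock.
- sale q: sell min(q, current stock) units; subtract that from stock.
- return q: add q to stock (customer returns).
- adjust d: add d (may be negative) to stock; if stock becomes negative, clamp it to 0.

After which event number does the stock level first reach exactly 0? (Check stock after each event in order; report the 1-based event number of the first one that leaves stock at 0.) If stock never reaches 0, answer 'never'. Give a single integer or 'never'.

Processing events:
Start: stock = 8
  Event 1 (restock 16): 8 + 16 = 24
  Event 2 (return 1): 24 + 1 = 25
  Event 3 (restock 21): 25 + 21 = 46
  Event 4 (restock 21): 46 + 21 = 67
  Event 5 (sale 24): sell min(24,67)=24. stock: 67 - 24 = 43. total_sold = 24
  Event 6 (return 6): 43 + 6 = 49
  Event 7 (sale 9): sell min(9,49)=9. stock: 49 - 9 = 40. total_sold = 33
  Event 8 (adjust +9): 40 + 9 = 49
  Event 9 (restock 5): 49 + 5 = 54
  Event 10 (adjust -6): 54 + -6 = 48
  Event 11 (restock 15): 48 + 15 = 63
Final: stock = 63, total_sold = 33

Stock never reaches 0.

Answer: never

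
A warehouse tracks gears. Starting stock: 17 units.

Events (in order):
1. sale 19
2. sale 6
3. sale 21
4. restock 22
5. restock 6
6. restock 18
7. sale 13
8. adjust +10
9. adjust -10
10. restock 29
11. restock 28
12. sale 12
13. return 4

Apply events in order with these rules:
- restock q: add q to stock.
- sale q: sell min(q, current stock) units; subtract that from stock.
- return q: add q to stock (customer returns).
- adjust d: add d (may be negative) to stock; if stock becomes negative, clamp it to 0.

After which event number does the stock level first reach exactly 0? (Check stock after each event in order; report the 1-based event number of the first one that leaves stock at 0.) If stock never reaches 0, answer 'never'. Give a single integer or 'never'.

Answer: 1

Derivation:
Processing events:
Start: stock = 17
  Event 1 (sale 19): sell min(19,17)=17. stock: 17 - 17 = 0. total_sold = 17
  Event 2 (sale 6): sell min(6,0)=0. stock: 0 - 0 = 0. total_sold = 17
  Event 3 (sale 21): sell min(21,0)=0. stock: 0 - 0 = 0. total_sold = 17
  Event 4 (restock 22): 0 + 22 = 22
  Event 5 (restock 6): 22 + 6 = 28
  Event 6 (restock 18): 28 + 18 = 46
  Event 7 (sale 13): sell min(13,46)=13. stock: 46 - 13 = 33. total_sold = 30
  Event 8 (adjust +10): 33 + 10 = 43
  Event 9 (adjust -10): 43 + -10 = 33
  Event 10 (restock 29): 33 + 29 = 62
  Event 11 (restock 28): 62 + 28 = 90
  Event 12 (sale 12): sell min(12,90)=12. stock: 90 - 12 = 78. total_sold = 42
  Event 13 (return 4): 78 + 4 = 82
Final: stock = 82, total_sold = 42

First zero at event 1.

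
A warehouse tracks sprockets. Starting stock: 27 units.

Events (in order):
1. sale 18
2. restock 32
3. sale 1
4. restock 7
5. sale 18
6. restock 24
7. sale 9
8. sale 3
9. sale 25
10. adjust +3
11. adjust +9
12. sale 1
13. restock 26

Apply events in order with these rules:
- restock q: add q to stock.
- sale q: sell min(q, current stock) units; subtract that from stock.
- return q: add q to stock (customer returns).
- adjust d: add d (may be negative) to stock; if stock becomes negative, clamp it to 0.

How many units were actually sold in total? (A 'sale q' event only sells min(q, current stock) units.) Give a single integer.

Answer: 75

Derivation:
Processing events:
Start: stock = 27
  Event 1 (sale 18): sell min(18,27)=18. stock: 27 - 18 = 9. total_sold = 18
  Event 2 (restock 32): 9 + 32 = 41
  Event 3 (sale 1): sell min(1,41)=1. stock: 41 - 1 = 40. total_sold = 19
  Event 4 (restock 7): 40 + 7 = 47
  Event 5 (sale 18): sell min(18,47)=18. stock: 47 - 18 = 29. total_sold = 37
  Event 6 (restock 24): 29 + 24 = 53
  Event 7 (sale 9): sell min(9,53)=9. stock: 53 - 9 = 44. total_sold = 46
  Event 8 (sale 3): sell min(3,44)=3. stock: 44 - 3 = 41. total_sold = 49
  Event 9 (sale 25): sell min(25,41)=25. stock: 41 - 25 = 16. total_sold = 74
  Event 10 (adjust +3): 16 + 3 = 19
  Event 11 (adjust +9): 19 + 9 = 28
  Event 12 (sale 1): sell min(1,28)=1. stock: 28 - 1 = 27. total_sold = 75
  Event 13 (restock 26): 27 + 26 = 53
Final: stock = 53, total_sold = 75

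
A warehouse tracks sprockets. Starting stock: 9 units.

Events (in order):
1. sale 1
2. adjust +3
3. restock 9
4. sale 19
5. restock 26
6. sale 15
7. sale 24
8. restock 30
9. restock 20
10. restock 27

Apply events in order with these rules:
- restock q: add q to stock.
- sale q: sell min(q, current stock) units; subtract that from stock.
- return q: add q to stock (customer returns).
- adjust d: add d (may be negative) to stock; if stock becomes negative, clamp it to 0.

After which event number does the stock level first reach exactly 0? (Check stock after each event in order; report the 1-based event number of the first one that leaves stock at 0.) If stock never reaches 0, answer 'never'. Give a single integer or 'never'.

Processing events:
Start: stock = 9
  Event 1 (sale 1): sell min(1,9)=1. stock: 9 - 1 = 8. total_sold = 1
  Event 2 (adjust +3): 8 + 3 = 11
  Event 3 (restock 9): 11 + 9 = 20
  Event 4 (sale 19): sell min(19,20)=19. stock: 20 - 19 = 1. total_sold = 20
  Event 5 (restock 26): 1 + 26 = 27
  Event 6 (sale 15): sell min(15,27)=15. stock: 27 - 15 = 12. total_sold = 35
  Event 7 (sale 24): sell min(24,12)=12. stock: 12 - 12 = 0. total_sold = 47
  Event 8 (restock 30): 0 + 30 = 30
  Event 9 (restock 20): 30 + 20 = 50
  Event 10 (restock 27): 50 + 27 = 77
Final: stock = 77, total_sold = 47

First zero at event 7.

Answer: 7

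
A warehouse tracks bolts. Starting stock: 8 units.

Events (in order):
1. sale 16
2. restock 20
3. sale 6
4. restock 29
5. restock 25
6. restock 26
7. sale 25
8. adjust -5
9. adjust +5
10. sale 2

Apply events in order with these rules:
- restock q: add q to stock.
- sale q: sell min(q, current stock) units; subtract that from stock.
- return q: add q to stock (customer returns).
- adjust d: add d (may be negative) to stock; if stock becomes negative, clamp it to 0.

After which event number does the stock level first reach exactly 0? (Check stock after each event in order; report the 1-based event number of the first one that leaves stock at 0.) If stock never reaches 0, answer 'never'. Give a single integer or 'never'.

Answer: 1

Derivation:
Processing events:
Start: stock = 8
  Event 1 (sale 16): sell min(16,8)=8. stock: 8 - 8 = 0. total_sold = 8
  Event 2 (restock 20): 0 + 20 = 20
  Event 3 (sale 6): sell min(6,20)=6. stock: 20 - 6 = 14. total_sold = 14
  Event 4 (restock 29): 14 + 29 = 43
  Event 5 (restock 25): 43 + 25 = 68
  Event 6 (restock 26): 68 + 26 = 94
  Event 7 (sale 25): sell min(25,94)=25. stock: 94 - 25 = 69. total_sold = 39
  Event 8 (adjust -5): 69 + -5 = 64
  Event 9 (adjust +5): 64 + 5 = 69
  Event 10 (sale 2): sell min(2,69)=2. stock: 69 - 2 = 67. total_sold = 41
Final: stock = 67, total_sold = 41

First zero at event 1.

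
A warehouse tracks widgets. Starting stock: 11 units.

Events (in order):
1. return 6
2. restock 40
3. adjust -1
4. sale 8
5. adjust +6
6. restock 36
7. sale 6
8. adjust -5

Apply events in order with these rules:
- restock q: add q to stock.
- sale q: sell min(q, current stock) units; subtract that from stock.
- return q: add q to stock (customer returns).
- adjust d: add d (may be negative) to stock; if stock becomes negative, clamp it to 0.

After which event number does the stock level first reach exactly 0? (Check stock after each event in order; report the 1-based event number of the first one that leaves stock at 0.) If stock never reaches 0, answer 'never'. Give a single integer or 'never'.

Processing events:
Start: stock = 11
  Event 1 (return 6): 11 + 6 = 17
  Event 2 (restock 40): 17 + 40 = 57
  Event 3 (adjust -1): 57 + -1 = 56
  Event 4 (sale 8): sell min(8,56)=8. stock: 56 - 8 = 48. total_sold = 8
  Event 5 (adjust +6): 48 + 6 = 54
  Event 6 (restock 36): 54 + 36 = 90
  Event 7 (sale 6): sell min(6,90)=6. stock: 90 - 6 = 84. total_sold = 14
  Event 8 (adjust -5): 84 + -5 = 79
Final: stock = 79, total_sold = 14

Stock never reaches 0.

Answer: never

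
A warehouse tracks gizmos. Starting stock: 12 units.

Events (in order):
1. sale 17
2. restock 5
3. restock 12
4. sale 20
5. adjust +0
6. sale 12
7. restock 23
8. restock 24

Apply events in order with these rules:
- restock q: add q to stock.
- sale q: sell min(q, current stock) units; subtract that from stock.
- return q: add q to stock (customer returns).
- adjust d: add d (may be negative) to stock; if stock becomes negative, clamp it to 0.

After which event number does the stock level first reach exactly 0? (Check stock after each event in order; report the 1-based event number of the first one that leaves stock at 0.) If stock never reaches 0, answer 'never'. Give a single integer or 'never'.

Answer: 1

Derivation:
Processing events:
Start: stock = 12
  Event 1 (sale 17): sell min(17,12)=12. stock: 12 - 12 = 0. total_sold = 12
  Event 2 (restock 5): 0 + 5 = 5
  Event 3 (restock 12): 5 + 12 = 17
  Event 4 (sale 20): sell min(20,17)=17. stock: 17 - 17 = 0. total_sold = 29
  Event 5 (adjust +0): 0 + 0 = 0
  Event 6 (sale 12): sell min(12,0)=0. stock: 0 - 0 = 0. total_sold = 29
  Event 7 (restock 23): 0 + 23 = 23
  Event 8 (restock 24): 23 + 24 = 47
Final: stock = 47, total_sold = 29

First zero at event 1.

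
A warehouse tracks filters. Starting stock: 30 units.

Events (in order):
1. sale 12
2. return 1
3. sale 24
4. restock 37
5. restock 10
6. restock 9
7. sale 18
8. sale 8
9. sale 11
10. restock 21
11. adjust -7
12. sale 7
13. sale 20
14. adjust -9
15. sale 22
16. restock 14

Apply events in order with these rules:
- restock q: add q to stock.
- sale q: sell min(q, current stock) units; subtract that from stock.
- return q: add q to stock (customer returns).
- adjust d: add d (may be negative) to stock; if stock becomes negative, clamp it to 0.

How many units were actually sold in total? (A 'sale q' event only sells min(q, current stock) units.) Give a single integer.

Processing events:
Start: stock = 30
  Event 1 (sale 12): sell min(12,30)=12. stock: 30 - 12 = 18. total_sold = 12
  Event 2 (return 1): 18 + 1 = 19
  Event 3 (sale 24): sell min(24,19)=19. stock: 19 - 19 = 0. total_sold = 31
  Event 4 (restock 37): 0 + 37 = 37
  Event 5 (restock 10): 37 + 10 = 47
  Event 6 (restock 9): 47 + 9 = 56
  Event 7 (sale 18): sell min(18,56)=18. stock: 56 - 18 = 38. total_sold = 49
  Event 8 (sale 8): sell min(8,38)=8. stock: 38 - 8 = 30. total_sold = 57
  Event 9 (sale 11): sell min(11,30)=11. stock: 30 - 11 = 19. total_sold = 68
  Event 10 (restock 21): 19 + 21 = 40
  Event 11 (adjust -7): 40 + -7 = 33
  Event 12 (sale 7): sell min(7,33)=7. stock: 33 - 7 = 26. total_sold = 75
  Event 13 (sale 20): sell min(20,26)=20. stock: 26 - 20 = 6. total_sold = 95
  Event 14 (adjust -9): 6 + -9 = 0 (clamped to 0)
  Event 15 (sale 22): sell min(22,0)=0. stock: 0 - 0 = 0. total_sold = 95
  Event 16 (restock 14): 0 + 14 = 14
Final: stock = 14, total_sold = 95

Answer: 95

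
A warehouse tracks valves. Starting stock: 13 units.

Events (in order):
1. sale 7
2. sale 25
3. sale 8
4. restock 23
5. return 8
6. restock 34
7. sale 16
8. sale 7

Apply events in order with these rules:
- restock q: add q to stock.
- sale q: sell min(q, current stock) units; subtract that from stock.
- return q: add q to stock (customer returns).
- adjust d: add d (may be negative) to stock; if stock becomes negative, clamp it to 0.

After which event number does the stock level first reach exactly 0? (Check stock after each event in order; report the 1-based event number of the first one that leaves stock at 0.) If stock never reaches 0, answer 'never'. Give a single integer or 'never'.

Processing events:
Start: stock = 13
  Event 1 (sale 7): sell min(7,13)=7. stock: 13 - 7 = 6. total_sold = 7
  Event 2 (sale 25): sell min(25,6)=6. stock: 6 - 6 = 0. total_sold = 13
  Event 3 (sale 8): sell min(8,0)=0. stock: 0 - 0 = 0. total_sold = 13
  Event 4 (restock 23): 0 + 23 = 23
  Event 5 (return 8): 23 + 8 = 31
  Event 6 (restock 34): 31 + 34 = 65
  Event 7 (sale 16): sell min(16,65)=16. stock: 65 - 16 = 49. total_sold = 29
  Event 8 (sale 7): sell min(7,49)=7. stock: 49 - 7 = 42. total_sold = 36
Final: stock = 42, total_sold = 36

First zero at event 2.

Answer: 2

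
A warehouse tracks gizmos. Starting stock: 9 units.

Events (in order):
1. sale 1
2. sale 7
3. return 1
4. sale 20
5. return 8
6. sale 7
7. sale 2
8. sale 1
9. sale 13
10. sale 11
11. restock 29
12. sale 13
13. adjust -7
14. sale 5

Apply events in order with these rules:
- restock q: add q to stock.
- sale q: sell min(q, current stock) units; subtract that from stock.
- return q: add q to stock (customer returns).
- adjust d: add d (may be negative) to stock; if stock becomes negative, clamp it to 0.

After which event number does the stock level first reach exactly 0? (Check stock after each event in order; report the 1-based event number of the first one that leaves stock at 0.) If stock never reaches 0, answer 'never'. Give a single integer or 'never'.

Processing events:
Start: stock = 9
  Event 1 (sale 1): sell min(1,9)=1. stock: 9 - 1 = 8. total_sold = 1
  Event 2 (sale 7): sell min(7,8)=7. stock: 8 - 7 = 1. total_sold = 8
  Event 3 (return 1): 1 + 1 = 2
  Event 4 (sale 20): sell min(20,2)=2. stock: 2 - 2 = 0. total_sold = 10
  Event 5 (return 8): 0 + 8 = 8
  Event 6 (sale 7): sell min(7,8)=7. stock: 8 - 7 = 1. total_sold = 17
  Event 7 (sale 2): sell min(2,1)=1. stock: 1 - 1 = 0. total_sold = 18
  Event 8 (sale 1): sell min(1,0)=0. stock: 0 - 0 = 0. total_sold = 18
  Event 9 (sale 13): sell min(13,0)=0. stock: 0 - 0 = 0. total_sold = 18
  Event 10 (sale 11): sell min(11,0)=0. stock: 0 - 0 = 0. total_sold = 18
  Event 11 (restock 29): 0 + 29 = 29
  Event 12 (sale 13): sell min(13,29)=13. stock: 29 - 13 = 16. total_sold = 31
  Event 13 (adjust -7): 16 + -7 = 9
  Event 14 (sale 5): sell min(5,9)=5. stock: 9 - 5 = 4. total_sold = 36
Final: stock = 4, total_sold = 36

First zero at event 4.

Answer: 4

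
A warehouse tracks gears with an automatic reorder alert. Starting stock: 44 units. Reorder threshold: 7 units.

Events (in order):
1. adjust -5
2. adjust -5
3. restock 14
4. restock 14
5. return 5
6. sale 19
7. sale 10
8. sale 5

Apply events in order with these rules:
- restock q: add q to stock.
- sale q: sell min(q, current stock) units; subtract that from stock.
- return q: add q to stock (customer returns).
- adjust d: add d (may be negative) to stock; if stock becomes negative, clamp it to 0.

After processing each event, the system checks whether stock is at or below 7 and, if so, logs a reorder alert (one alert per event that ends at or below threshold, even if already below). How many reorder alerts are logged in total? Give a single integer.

Answer: 0

Derivation:
Processing events:
Start: stock = 44
  Event 1 (adjust -5): 44 + -5 = 39
  Event 2 (adjust -5): 39 + -5 = 34
  Event 3 (restock 14): 34 + 14 = 48
  Event 4 (restock 14): 48 + 14 = 62
  Event 5 (return 5): 62 + 5 = 67
  Event 6 (sale 19): sell min(19,67)=19. stock: 67 - 19 = 48. total_sold = 19
  Event 7 (sale 10): sell min(10,48)=10. stock: 48 - 10 = 38. total_sold = 29
  Event 8 (sale 5): sell min(5,38)=5. stock: 38 - 5 = 33. total_sold = 34
Final: stock = 33, total_sold = 34

Checking against threshold 7:
  After event 1: stock=39 > 7
  After event 2: stock=34 > 7
  After event 3: stock=48 > 7
  After event 4: stock=62 > 7
  After event 5: stock=67 > 7
  After event 6: stock=48 > 7
  After event 7: stock=38 > 7
  After event 8: stock=33 > 7
Alert events: []. Count = 0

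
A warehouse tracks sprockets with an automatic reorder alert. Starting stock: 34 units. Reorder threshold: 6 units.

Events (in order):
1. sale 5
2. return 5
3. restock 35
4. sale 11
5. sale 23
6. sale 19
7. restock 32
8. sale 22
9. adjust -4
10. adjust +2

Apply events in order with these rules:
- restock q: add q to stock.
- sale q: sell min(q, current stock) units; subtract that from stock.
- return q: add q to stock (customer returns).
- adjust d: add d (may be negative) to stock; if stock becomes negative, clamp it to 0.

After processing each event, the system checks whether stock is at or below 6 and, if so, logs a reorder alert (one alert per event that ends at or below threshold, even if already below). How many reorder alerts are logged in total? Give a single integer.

Answer: 0

Derivation:
Processing events:
Start: stock = 34
  Event 1 (sale 5): sell min(5,34)=5. stock: 34 - 5 = 29. total_sold = 5
  Event 2 (return 5): 29 + 5 = 34
  Event 3 (restock 35): 34 + 35 = 69
  Event 4 (sale 11): sell min(11,69)=11. stock: 69 - 11 = 58. total_sold = 16
  Event 5 (sale 23): sell min(23,58)=23. stock: 58 - 23 = 35. total_sold = 39
  Event 6 (sale 19): sell min(19,35)=19. stock: 35 - 19 = 16. total_sold = 58
  Event 7 (restock 32): 16 + 32 = 48
  Event 8 (sale 22): sell min(22,48)=22. stock: 48 - 22 = 26. total_sold = 80
  Event 9 (adjust -4): 26 + -4 = 22
  Event 10 (adjust +2): 22 + 2 = 24
Final: stock = 24, total_sold = 80

Checking against threshold 6:
  After event 1: stock=29 > 6
  After event 2: stock=34 > 6
  After event 3: stock=69 > 6
  After event 4: stock=58 > 6
  After event 5: stock=35 > 6
  After event 6: stock=16 > 6
  After event 7: stock=48 > 6
  After event 8: stock=26 > 6
  After event 9: stock=22 > 6
  After event 10: stock=24 > 6
Alert events: []. Count = 0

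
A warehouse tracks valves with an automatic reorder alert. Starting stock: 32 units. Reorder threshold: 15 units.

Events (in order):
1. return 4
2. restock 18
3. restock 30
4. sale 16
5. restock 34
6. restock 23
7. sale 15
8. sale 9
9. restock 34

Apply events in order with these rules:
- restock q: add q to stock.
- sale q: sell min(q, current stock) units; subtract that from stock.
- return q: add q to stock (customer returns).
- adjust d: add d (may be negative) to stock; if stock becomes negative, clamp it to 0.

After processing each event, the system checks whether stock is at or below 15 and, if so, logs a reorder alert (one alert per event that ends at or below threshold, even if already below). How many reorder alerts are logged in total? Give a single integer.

Processing events:
Start: stock = 32
  Event 1 (return 4): 32 + 4 = 36
  Event 2 (restock 18): 36 + 18 = 54
  Event 3 (restock 30): 54 + 30 = 84
  Event 4 (sale 16): sell min(16,84)=16. stock: 84 - 16 = 68. total_sold = 16
  Event 5 (restock 34): 68 + 34 = 102
  Event 6 (restock 23): 102 + 23 = 125
  Event 7 (sale 15): sell min(15,125)=15. stock: 125 - 15 = 110. total_sold = 31
  Event 8 (sale 9): sell min(9,110)=9. stock: 110 - 9 = 101. total_sold = 40
  Event 9 (restock 34): 101 + 34 = 135
Final: stock = 135, total_sold = 40

Checking against threshold 15:
  After event 1: stock=36 > 15
  After event 2: stock=54 > 15
  After event 3: stock=84 > 15
  After event 4: stock=68 > 15
  After event 5: stock=102 > 15
  After event 6: stock=125 > 15
  After event 7: stock=110 > 15
  After event 8: stock=101 > 15
  After event 9: stock=135 > 15
Alert events: []. Count = 0

Answer: 0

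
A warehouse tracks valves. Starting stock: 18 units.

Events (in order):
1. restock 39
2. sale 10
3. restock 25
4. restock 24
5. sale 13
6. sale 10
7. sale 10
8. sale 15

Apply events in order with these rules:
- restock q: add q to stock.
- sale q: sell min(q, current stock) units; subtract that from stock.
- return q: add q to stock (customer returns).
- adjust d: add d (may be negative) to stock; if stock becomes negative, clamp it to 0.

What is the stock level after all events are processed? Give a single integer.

Processing events:
Start: stock = 18
  Event 1 (restock 39): 18 + 39 = 57
  Event 2 (sale 10): sell min(10,57)=10. stock: 57 - 10 = 47. total_sold = 10
  Event 3 (restock 25): 47 + 25 = 72
  Event 4 (restock 24): 72 + 24 = 96
  Event 5 (sale 13): sell min(13,96)=13. stock: 96 - 13 = 83. total_sold = 23
  Event 6 (sale 10): sell min(10,83)=10. stock: 83 - 10 = 73. total_sold = 33
  Event 7 (sale 10): sell min(10,73)=10. stock: 73 - 10 = 63. total_sold = 43
  Event 8 (sale 15): sell min(15,63)=15. stock: 63 - 15 = 48. total_sold = 58
Final: stock = 48, total_sold = 58

Answer: 48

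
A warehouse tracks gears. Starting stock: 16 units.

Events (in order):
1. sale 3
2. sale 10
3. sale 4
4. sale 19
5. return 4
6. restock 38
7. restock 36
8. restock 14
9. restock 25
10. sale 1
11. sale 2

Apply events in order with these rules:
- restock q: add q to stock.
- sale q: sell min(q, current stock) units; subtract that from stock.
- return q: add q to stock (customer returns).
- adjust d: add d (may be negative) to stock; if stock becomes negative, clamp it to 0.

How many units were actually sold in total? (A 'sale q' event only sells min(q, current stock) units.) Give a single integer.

Answer: 19

Derivation:
Processing events:
Start: stock = 16
  Event 1 (sale 3): sell min(3,16)=3. stock: 16 - 3 = 13. total_sold = 3
  Event 2 (sale 10): sell min(10,13)=10. stock: 13 - 10 = 3. total_sold = 13
  Event 3 (sale 4): sell min(4,3)=3. stock: 3 - 3 = 0. total_sold = 16
  Event 4 (sale 19): sell min(19,0)=0. stock: 0 - 0 = 0. total_sold = 16
  Event 5 (return 4): 0 + 4 = 4
  Event 6 (restock 38): 4 + 38 = 42
  Event 7 (restock 36): 42 + 36 = 78
  Event 8 (restock 14): 78 + 14 = 92
  Event 9 (restock 25): 92 + 25 = 117
  Event 10 (sale 1): sell min(1,117)=1. stock: 117 - 1 = 116. total_sold = 17
  Event 11 (sale 2): sell min(2,116)=2. stock: 116 - 2 = 114. total_sold = 19
Final: stock = 114, total_sold = 19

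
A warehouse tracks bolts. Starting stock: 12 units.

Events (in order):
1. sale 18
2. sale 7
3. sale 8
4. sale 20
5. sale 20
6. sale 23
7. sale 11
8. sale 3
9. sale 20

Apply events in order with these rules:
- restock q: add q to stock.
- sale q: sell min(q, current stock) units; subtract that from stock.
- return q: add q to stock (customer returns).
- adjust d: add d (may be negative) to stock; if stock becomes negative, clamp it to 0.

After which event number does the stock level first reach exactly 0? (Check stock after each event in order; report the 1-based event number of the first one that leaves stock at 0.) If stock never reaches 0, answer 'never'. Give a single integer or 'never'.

Answer: 1

Derivation:
Processing events:
Start: stock = 12
  Event 1 (sale 18): sell min(18,12)=12. stock: 12 - 12 = 0. total_sold = 12
  Event 2 (sale 7): sell min(7,0)=0. stock: 0 - 0 = 0. total_sold = 12
  Event 3 (sale 8): sell min(8,0)=0. stock: 0 - 0 = 0. total_sold = 12
  Event 4 (sale 20): sell min(20,0)=0. stock: 0 - 0 = 0. total_sold = 12
  Event 5 (sale 20): sell min(20,0)=0. stock: 0 - 0 = 0. total_sold = 12
  Event 6 (sale 23): sell min(23,0)=0. stock: 0 - 0 = 0. total_sold = 12
  Event 7 (sale 11): sell min(11,0)=0. stock: 0 - 0 = 0. total_sold = 12
  Event 8 (sale 3): sell min(3,0)=0. stock: 0 - 0 = 0. total_sold = 12
  Event 9 (sale 20): sell min(20,0)=0. stock: 0 - 0 = 0. total_sold = 12
Final: stock = 0, total_sold = 12

First zero at event 1.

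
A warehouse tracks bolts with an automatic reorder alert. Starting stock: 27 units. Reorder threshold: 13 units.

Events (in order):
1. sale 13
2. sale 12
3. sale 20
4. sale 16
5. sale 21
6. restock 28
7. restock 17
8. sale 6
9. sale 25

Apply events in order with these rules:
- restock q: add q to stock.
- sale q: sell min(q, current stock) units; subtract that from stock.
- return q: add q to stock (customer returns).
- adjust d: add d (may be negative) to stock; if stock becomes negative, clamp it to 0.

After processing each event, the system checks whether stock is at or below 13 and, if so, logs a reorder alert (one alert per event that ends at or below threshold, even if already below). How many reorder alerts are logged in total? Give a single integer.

Processing events:
Start: stock = 27
  Event 1 (sale 13): sell min(13,27)=13. stock: 27 - 13 = 14. total_sold = 13
  Event 2 (sale 12): sell min(12,14)=12. stock: 14 - 12 = 2. total_sold = 25
  Event 3 (sale 20): sell min(20,2)=2. stock: 2 - 2 = 0. total_sold = 27
  Event 4 (sale 16): sell min(16,0)=0. stock: 0 - 0 = 0. total_sold = 27
  Event 5 (sale 21): sell min(21,0)=0. stock: 0 - 0 = 0. total_sold = 27
  Event 6 (restock 28): 0 + 28 = 28
  Event 7 (restock 17): 28 + 17 = 45
  Event 8 (sale 6): sell min(6,45)=6. stock: 45 - 6 = 39. total_sold = 33
  Event 9 (sale 25): sell min(25,39)=25. stock: 39 - 25 = 14. total_sold = 58
Final: stock = 14, total_sold = 58

Checking against threshold 13:
  After event 1: stock=14 > 13
  After event 2: stock=2 <= 13 -> ALERT
  After event 3: stock=0 <= 13 -> ALERT
  After event 4: stock=0 <= 13 -> ALERT
  After event 5: stock=0 <= 13 -> ALERT
  After event 6: stock=28 > 13
  After event 7: stock=45 > 13
  After event 8: stock=39 > 13
  After event 9: stock=14 > 13
Alert events: [2, 3, 4, 5]. Count = 4

Answer: 4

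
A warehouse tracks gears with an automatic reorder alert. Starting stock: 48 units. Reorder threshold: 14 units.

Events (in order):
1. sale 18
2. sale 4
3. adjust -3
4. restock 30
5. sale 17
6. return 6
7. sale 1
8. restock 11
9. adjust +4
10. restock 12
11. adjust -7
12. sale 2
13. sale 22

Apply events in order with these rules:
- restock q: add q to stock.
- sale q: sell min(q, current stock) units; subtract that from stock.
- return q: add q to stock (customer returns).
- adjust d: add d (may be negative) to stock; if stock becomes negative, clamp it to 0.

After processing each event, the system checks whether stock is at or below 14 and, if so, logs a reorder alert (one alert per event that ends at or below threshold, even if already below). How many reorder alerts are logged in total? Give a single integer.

Answer: 0

Derivation:
Processing events:
Start: stock = 48
  Event 1 (sale 18): sell min(18,48)=18. stock: 48 - 18 = 30. total_sold = 18
  Event 2 (sale 4): sell min(4,30)=4. stock: 30 - 4 = 26. total_sold = 22
  Event 3 (adjust -3): 26 + -3 = 23
  Event 4 (restock 30): 23 + 30 = 53
  Event 5 (sale 17): sell min(17,53)=17. stock: 53 - 17 = 36. total_sold = 39
  Event 6 (return 6): 36 + 6 = 42
  Event 7 (sale 1): sell min(1,42)=1. stock: 42 - 1 = 41. total_sold = 40
  Event 8 (restock 11): 41 + 11 = 52
  Event 9 (adjust +4): 52 + 4 = 56
  Event 10 (restock 12): 56 + 12 = 68
  Event 11 (adjust -7): 68 + -7 = 61
  Event 12 (sale 2): sell min(2,61)=2. stock: 61 - 2 = 59. total_sold = 42
  Event 13 (sale 22): sell min(22,59)=22. stock: 59 - 22 = 37. total_sold = 64
Final: stock = 37, total_sold = 64

Checking against threshold 14:
  After event 1: stock=30 > 14
  After event 2: stock=26 > 14
  After event 3: stock=23 > 14
  After event 4: stock=53 > 14
  After event 5: stock=36 > 14
  After event 6: stock=42 > 14
  After event 7: stock=41 > 14
  After event 8: stock=52 > 14
  After event 9: stock=56 > 14
  After event 10: stock=68 > 14
  After event 11: stock=61 > 14
  After event 12: stock=59 > 14
  After event 13: stock=37 > 14
Alert events: []. Count = 0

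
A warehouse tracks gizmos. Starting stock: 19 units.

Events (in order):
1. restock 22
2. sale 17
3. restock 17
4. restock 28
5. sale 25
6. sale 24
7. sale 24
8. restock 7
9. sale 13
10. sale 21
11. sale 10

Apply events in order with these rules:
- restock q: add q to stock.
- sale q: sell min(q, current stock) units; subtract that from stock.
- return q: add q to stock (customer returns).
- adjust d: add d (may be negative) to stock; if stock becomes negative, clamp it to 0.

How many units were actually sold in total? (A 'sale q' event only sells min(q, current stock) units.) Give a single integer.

Processing events:
Start: stock = 19
  Event 1 (restock 22): 19 + 22 = 41
  Event 2 (sale 17): sell min(17,41)=17. stock: 41 - 17 = 24. total_sold = 17
  Event 3 (restock 17): 24 + 17 = 41
  Event 4 (restock 28): 41 + 28 = 69
  Event 5 (sale 25): sell min(25,69)=25. stock: 69 - 25 = 44. total_sold = 42
  Event 6 (sale 24): sell min(24,44)=24. stock: 44 - 24 = 20. total_sold = 66
  Event 7 (sale 24): sell min(24,20)=20. stock: 20 - 20 = 0. total_sold = 86
  Event 8 (restock 7): 0 + 7 = 7
  Event 9 (sale 13): sell min(13,7)=7. stock: 7 - 7 = 0. total_sold = 93
  Event 10 (sale 21): sell min(21,0)=0. stock: 0 - 0 = 0. total_sold = 93
  Event 11 (sale 10): sell min(10,0)=0. stock: 0 - 0 = 0. total_sold = 93
Final: stock = 0, total_sold = 93

Answer: 93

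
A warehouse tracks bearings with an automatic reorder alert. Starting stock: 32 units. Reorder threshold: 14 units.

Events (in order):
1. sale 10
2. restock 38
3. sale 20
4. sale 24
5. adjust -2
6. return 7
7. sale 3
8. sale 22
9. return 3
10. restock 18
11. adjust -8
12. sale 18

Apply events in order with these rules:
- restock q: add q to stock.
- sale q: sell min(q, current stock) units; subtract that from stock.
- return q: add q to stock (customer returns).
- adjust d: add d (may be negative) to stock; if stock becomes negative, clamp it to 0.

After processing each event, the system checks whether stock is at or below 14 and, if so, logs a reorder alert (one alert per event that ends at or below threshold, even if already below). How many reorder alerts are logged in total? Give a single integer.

Answer: 5

Derivation:
Processing events:
Start: stock = 32
  Event 1 (sale 10): sell min(10,32)=10. stock: 32 - 10 = 22. total_sold = 10
  Event 2 (restock 38): 22 + 38 = 60
  Event 3 (sale 20): sell min(20,60)=20. stock: 60 - 20 = 40. total_sold = 30
  Event 4 (sale 24): sell min(24,40)=24. stock: 40 - 24 = 16. total_sold = 54
  Event 5 (adjust -2): 16 + -2 = 14
  Event 6 (return 7): 14 + 7 = 21
  Event 7 (sale 3): sell min(3,21)=3. stock: 21 - 3 = 18. total_sold = 57
  Event 8 (sale 22): sell min(22,18)=18. stock: 18 - 18 = 0. total_sold = 75
  Event 9 (return 3): 0 + 3 = 3
  Event 10 (restock 18): 3 + 18 = 21
  Event 11 (adjust -8): 21 + -8 = 13
  Event 12 (sale 18): sell min(18,13)=13. stock: 13 - 13 = 0. total_sold = 88
Final: stock = 0, total_sold = 88

Checking against threshold 14:
  After event 1: stock=22 > 14
  After event 2: stock=60 > 14
  After event 3: stock=40 > 14
  After event 4: stock=16 > 14
  After event 5: stock=14 <= 14 -> ALERT
  After event 6: stock=21 > 14
  After event 7: stock=18 > 14
  After event 8: stock=0 <= 14 -> ALERT
  After event 9: stock=3 <= 14 -> ALERT
  After event 10: stock=21 > 14
  After event 11: stock=13 <= 14 -> ALERT
  After event 12: stock=0 <= 14 -> ALERT
Alert events: [5, 8, 9, 11, 12]. Count = 5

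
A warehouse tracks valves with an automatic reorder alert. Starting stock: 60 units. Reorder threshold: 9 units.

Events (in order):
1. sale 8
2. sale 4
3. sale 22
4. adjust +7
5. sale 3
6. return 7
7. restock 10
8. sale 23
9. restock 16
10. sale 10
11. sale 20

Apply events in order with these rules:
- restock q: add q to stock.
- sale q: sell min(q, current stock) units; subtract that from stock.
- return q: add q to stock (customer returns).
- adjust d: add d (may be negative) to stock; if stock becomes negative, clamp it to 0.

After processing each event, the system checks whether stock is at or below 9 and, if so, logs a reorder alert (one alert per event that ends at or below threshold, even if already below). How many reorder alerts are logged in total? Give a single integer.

Answer: 0

Derivation:
Processing events:
Start: stock = 60
  Event 1 (sale 8): sell min(8,60)=8. stock: 60 - 8 = 52. total_sold = 8
  Event 2 (sale 4): sell min(4,52)=4. stock: 52 - 4 = 48. total_sold = 12
  Event 3 (sale 22): sell min(22,48)=22. stock: 48 - 22 = 26. total_sold = 34
  Event 4 (adjust +7): 26 + 7 = 33
  Event 5 (sale 3): sell min(3,33)=3. stock: 33 - 3 = 30. total_sold = 37
  Event 6 (return 7): 30 + 7 = 37
  Event 7 (restock 10): 37 + 10 = 47
  Event 8 (sale 23): sell min(23,47)=23. stock: 47 - 23 = 24. total_sold = 60
  Event 9 (restock 16): 24 + 16 = 40
  Event 10 (sale 10): sell min(10,40)=10. stock: 40 - 10 = 30. total_sold = 70
  Event 11 (sale 20): sell min(20,30)=20. stock: 30 - 20 = 10. total_sold = 90
Final: stock = 10, total_sold = 90

Checking against threshold 9:
  After event 1: stock=52 > 9
  After event 2: stock=48 > 9
  After event 3: stock=26 > 9
  After event 4: stock=33 > 9
  After event 5: stock=30 > 9
  After event 6: stock=37 > 9
  After event 7: stock=47 > 9
  After event 8: stock=24 > 9
  After event 9: stock=40 > 9
  After event 10: stock=30 > 9
  After event 11: stock=10 > 9
Alert events: []. Count = 0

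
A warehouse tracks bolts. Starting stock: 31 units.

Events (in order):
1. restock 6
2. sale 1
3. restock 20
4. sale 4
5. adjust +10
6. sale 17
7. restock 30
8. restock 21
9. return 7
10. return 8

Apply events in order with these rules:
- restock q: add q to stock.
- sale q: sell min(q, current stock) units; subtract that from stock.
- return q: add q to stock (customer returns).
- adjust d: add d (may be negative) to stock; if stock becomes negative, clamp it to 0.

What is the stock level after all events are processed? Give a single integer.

Processing events:
Start: stock = 31
  Event 1 (restock 6): 31 + 6 = 37
  Event 2 (sale 1): sell min(1,37)=1. stock: 37 - 1 = 36. total_sold = 1
  Event 3 (restock 20): 36 + 20 = 56
  Event 4 (sale 4): sell min(4,56)=4. stock: 56 - 4 = 52. total_sold = 5
  Event 5 (adjust +10): 52 + 10 = 62
  Event 6 (sale 17): sell min(17,62)=17. stock: 62 - 17 = 45. total_sold = 22
  Event 7 (restock 30): 45 + 30 = 75
  Event 8 (restock 21): 75 + 21 = 96
  Event 9 (return 7): 96 + 7 = 103
  Event 10 (return 8): 103 + 8 = 111
Final: stock = 111, total_sold = 22

Answer: 111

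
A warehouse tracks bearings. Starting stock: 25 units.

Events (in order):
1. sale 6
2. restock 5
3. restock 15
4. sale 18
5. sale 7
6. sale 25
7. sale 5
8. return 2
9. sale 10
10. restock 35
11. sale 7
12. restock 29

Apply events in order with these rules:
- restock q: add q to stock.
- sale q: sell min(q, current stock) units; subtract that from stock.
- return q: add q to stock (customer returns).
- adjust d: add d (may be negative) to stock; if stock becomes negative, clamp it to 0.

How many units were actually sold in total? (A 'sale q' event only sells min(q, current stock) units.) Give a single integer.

Processing events:
Start: stock = 25
  Event 1 (sale 6): sell min(6,25)=6. stock: 25 - 6 = 19. total_sold = 6
  Event 2 (restock 5): 19 + 5 = 24
  Event 3 (restock 15): 24 + 15 = 39
  Event 4 (sale 18): sell min(18,39)=18. stock: 39 - 18 = 21. total_sold = 24
  Event 5 (sale 7): sell min(7,21)=7. stock: 21 - 7 = 14. total_sold = 31
  Event 6 (sale 25): sell min(25,14)=14. stock: 14 - 14 = 0. total_sold = 45
  Event 7 (sale 5): sell min(5,0)=0. stock: 0 - 0 = 0. total_sold = 45
  Event 8 (return 2): 0 + 2 = 2
  Event 9 (sale 10): sell min(10,2)=2. stock: 2 - 2 = 0. total_sold = 47
  Event 10 (restock 35): 0 + 35 = 35
  Event 11 (sale 7): sell min(7,35)=7. stock: 35 - 7 = 28. total_sold = 54
  Event 12 (restock 29): 28 + 29 = 57
Final: stock = 57, total_sold = 54

Answer: 54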